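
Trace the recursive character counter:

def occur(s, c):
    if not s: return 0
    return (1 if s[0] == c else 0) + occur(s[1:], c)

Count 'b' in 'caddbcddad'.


s[0]='c' != 'b' -> 0
s[0]='a' != 'b' -> 0
s[0]='d' != 'b' -> 0
s[0]='d' != 'b' -> 0
s[0]='b' == 'b' -> 1
s[0]='c' != 'b' -> 0
s[0]='d' != 'b' -> 0
s[0]='d' != 'b' -> 0
s[0]='a' != 'b' -> 0
s[0]='d' != 'b' -> 0
Sum: 0 + 0 + 0 + 0 + 1 + 0 + 0 + 0 + 0 + 0 = 1

1


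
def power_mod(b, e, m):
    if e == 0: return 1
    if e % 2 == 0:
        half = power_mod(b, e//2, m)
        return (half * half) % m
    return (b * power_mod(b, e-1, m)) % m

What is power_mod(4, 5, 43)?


power_mod(4, 5, 43): e is odd, compute power_mod(4, 4, 43)
  power_mod(4, 4, 43): e is even, compute power_mod(4, 2, 43)
    power_mod(4, 2, 43): e is even, compute power_mod(4, 1, 43)
      power_mod(4, 1, 43): e is odd, compute power_mod(4, 0, 43)
        power_mod(4, 0, 43) = 1
      (4 * 1) % 43 = 4
    half=4, (4*4) % 43 = 16
  half=16, (16*16) % 43 = 41
(4 * 41) % 43 = 35

35


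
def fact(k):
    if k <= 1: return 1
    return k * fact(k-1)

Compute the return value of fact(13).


fact(13)
= 13 * fact(12)
= 13 * 12 * fact(11)
= 13 * 12 * 11 * fact(10)
= 13 * 12 * 11 * 10 * fact(9)
= 13 * 12 * 11 * 10 * 9 * fact(8)
= 13 * 12 * 11 * 10 * 9 * 8 * fact(7)
= 13 * 12 * 11 * 10 * 9 * 8 * 7 * fact(6)
= 13 * 12 * 11 * 10 * 9 * 8 * 7 * 6 * fact(5)
= 13 * 12 * 11 * 10 * 9 * 8 * 7 * 6 * 5 * fact(4)
= 13 * 12 * 11 * 10 * 9 * 8 * 7 * 6 * 5 * 4 * fact(3)
= 13 * 12 * 11 * 10 * 9 * 8 * 7 * 6 * 5 * 4 * 3 * fact(2)
= 13 * 12 * 11 * 10 * 9 * 8 * 7 * 6 * 5 * 4 * 3 * 2 * fact(1)
= 13 * 12 * 11 * 10 * 9 * 8 * 7 * 6 * 5 * 4 * 3 * 2 * 1
= 6227020800

6227020800


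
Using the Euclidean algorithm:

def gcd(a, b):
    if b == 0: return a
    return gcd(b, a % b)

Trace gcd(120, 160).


gcd(120, 160) = gcd(160, 120)
gcd(160, 120) = gcd(120, 40)
gcd(120, 40) = gcd(40, 0)
gcd(40, 0) = 40  (base case)

40


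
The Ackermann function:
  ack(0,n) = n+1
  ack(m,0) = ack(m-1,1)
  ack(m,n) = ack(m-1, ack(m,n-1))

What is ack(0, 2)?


ack(0, 2) = 3
Result: ack(0, 2) = 3

3


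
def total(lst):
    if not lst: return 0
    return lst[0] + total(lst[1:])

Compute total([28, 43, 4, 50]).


total([28, 43, 4, 50]) = 28 + total([43, 4, 50])
total([43, 4, 50]) = 43 + total([4, 50])
total([4, 50]) = 4 + total([50])
total([50]) = 50 + total([])
total([]) = 0  (base case)
Total: 28 + 43 + 4 + 50 + 0 = 125

125


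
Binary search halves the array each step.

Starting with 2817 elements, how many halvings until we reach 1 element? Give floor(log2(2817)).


2817 / 2 = 1408
1408 / 2 = 704
704 / 2 = 352
352 / 2 = 176
176 / 2 = 88
88 / 2 = 44
44 / 2 = 22
22 / 2 = 11
11 / 2 = 5
5 / 2 = 2
2 / 2 = 1
Reached 1 after 11 halvings

11


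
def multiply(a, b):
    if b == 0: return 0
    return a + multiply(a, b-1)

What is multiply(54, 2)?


multiply(54, 2) = 54 + multiply(54, 1)
multiply(54, 1) = 54 + multiply(54, 0)
multiply(54, 0) = 0  (base case)
Total: 54 + 54 + 0 = 108

108


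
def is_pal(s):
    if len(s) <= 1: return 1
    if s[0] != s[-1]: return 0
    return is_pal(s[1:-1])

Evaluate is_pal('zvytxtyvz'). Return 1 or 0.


is_pal('zvytxtyvz'): s[0]='z' == s[-1]='z' -> check is_pal('vytxtyv')
is_pal('vytxtyv'): s[0]='v' == s[-1]='v' -> check is_pal('ytxty')
is_pal('ytxty'): s[0]='y' == s[-1]='y' -> check is_pal('txt')
is_pal('txt'): s[0]='t' == s[-1]='t' -> check is_pal('x')
is_pal('x'): len <= 1 -> return 1  (base case)
Result: 1 (palindrome)

1


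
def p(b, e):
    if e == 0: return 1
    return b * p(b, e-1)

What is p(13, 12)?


p(13, 12)
= 13 * p(13, 11)
= 13 * 13 * p(13, 10)
= 13 * 13 * 13 * p(13, 9)
= 13 * 13 * 13 * 13 * p(13, 8)
= 13 * 13 * 13 * 13 * 13 * p(13, 7)
= 13 * 13 * 13 * 13 * 13 * 13 * p(13, 6)
= 13 * 13 * 13 * 13 * 13 * 13 * 13 * p(13, 5)
= 13 * 13 * 13 * 13 * 13 * 13 * 13 * 13 * p(13, 4)
= 13 * 13 * 13 * 13 * 13 * 13 * 13 * 13 * 13 * p(13, 3)
= 13 * 13 * 13 * 13 * 13 * 13 * 13 * 13 * 13 * 13 * p(13, 2)
= 13 * 13 * 13 * 13 * 13 * 13 * 13 * 13 * 13 * 13 * 13 * p(13, 1)
= 13 * 13 * 13 * 13 * 13 * 13 * 13 * 13 * 13 * 13 * 13 * 13 * p(13, 0)
= 13 * 13 * 13 * 13 * 13 * 13 * 13 * 13 * 13 * 13 * 13 * 13 * 1
= 23298085122481

23298085122481


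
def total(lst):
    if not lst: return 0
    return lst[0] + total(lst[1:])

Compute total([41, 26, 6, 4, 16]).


total([41, 26, 6, 4, 16]) = 41 + total([26, 6, 4, 16])
total([26, 6, 4, 16]) = 26 + total([6, 4, 16])
total([6, 4, 16]) = 6 + total([4, 16])
total([4, 16]) = 4 + total([16])
total([16]) = 16 + total([])
total([]) = 0  (base case)
Total: 41 + 26 + 6 + 4 + 16 + 0 = 93

93


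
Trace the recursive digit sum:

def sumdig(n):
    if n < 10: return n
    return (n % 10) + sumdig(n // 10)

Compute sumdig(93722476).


sumdig(93722476) = 6 + sumdig(9372247)
sumdig(9372247) = 7 + sumdig(937224)
sumdig(937224) = 4 + sumdig(93722)
sumdig(93722) = 2 + sumdig(9372)
sumdig(9372) = 2 + sumdig(937)
sumdig(937) = 7 + sumdig(93)
sumdig(93) = 3 + sumdig(9)
sumdig(9) = 9  (base case)
Total: 6 + 7 + 4 + 2 + 2 + 7 + 3 + 9 = 40

40


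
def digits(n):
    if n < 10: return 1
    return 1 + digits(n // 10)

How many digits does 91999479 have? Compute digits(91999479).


digits(91999479) = 1 + digits(9199947)
digits(9199947) = 1 + digits(919994)
digits(919994) = 1 + digits(91999)
digits(91999) = 1 + digits(9199)
digits(9199) = 1 + digits(919)
digits(919) = 1 + digits(91)
digits(91) = 1 + digits(9)
digits(9) = 1  (base case: 9 < 10)
Unwinding: 1 + 1 + 1 + 1 + 1 + 1 + 1 + 1 = 8

8


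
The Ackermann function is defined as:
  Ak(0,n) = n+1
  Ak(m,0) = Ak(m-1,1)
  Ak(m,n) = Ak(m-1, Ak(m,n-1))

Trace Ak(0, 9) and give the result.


Ak(0, 9) = 10
Result: Ak(0, 9) = 10

10


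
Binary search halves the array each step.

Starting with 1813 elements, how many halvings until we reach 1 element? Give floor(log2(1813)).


1813 / 2 = 906
906 / 2 = 453
453 / 2 = 226
226 / 2 = 113
113 / 2 = 56
56 / 2 = 28
28 / 2 = 14
14 / 2 = 7
7 / 2 = 3
3 / 2 = 1
Reached 1 after 10 halvings

10


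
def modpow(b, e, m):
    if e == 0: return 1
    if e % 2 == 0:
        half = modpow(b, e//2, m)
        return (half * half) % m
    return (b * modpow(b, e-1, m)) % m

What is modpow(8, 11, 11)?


modpow(8, 11, 11): e is odd, compute modpow(8, 10, 11)
  modpow(8, 10, 11): e is even, compute modpow(8, 5, 11)
    modpow(8, 5, 11): e is odd, compute modpow(8, 4, 11)
      modpow(8, 4, 11): e is even, compute modpow(8, 2, 11)
        modpow(8, 2, 11): e is even, compute modpow(8, 1, 11)
          modpow(8, 1, 11): e is odd, compute modpow(8, 0, 11)
          modpow(8, 0, 11) = 1
          (8 * 1) % 11 = 8
        half=8, (8*8) % 11 = 9
      half=9, (9*9) % 11 = 4
    (8 * 4) % 11 = 10
  half=10, (10*10) % 11 = 1
(8 * 1) % 11 = 8

8


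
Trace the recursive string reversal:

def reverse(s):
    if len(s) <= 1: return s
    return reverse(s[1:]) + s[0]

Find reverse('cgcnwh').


reverse('cgcnwh') = reverse('gcnwh') + 'c'
reverse('gcnwh') = reverse('cnwh') + 'g'
reverse('cnwh') = reverse('nwh') + 'c'
reverse('nwh') = reverse('wh') + 'n'
reverse('wh') = reverse('h') + 'w'
reverse('h') = 'h'  (base case)
Concatenating: 'h' + 'w' + 'n' + 'c' + 'g' + 'c' = 'hwncgc'

hwncgc


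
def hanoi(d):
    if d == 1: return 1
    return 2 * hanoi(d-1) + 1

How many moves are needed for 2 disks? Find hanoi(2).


hanoi(2) = 2 * hanoi(1) + 1
hanoi(1) = 1  (base case)
hanoi(2) = 2 * 1 + 1 = 3

3


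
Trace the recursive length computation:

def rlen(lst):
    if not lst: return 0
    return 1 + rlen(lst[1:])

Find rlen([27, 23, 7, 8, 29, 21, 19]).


rlen([27, 23, 7, 8, 29, 21, 19]) = 1 + rlen([23, 7, 8, 29, 21, 19])
rlen([23, 7, 8, 29, 21, 19]) = 1 + rlen([7, 8, 29, 21, 19])
rlen([7, 8, 29, 21, 19]) = 1 + rlen([8, 29, 21, 19])
rlen([8, 29, 21, 19]) = 1 + rlen([29, 21, 19])
rlen([29, 21, 19]) = 1 + rlen([21, 19])
rlen([21, 19]) = 1 + rlen([19])
rlen([19]) = 1 + rlen([])
rlen([]) = 0  (base case)
Unwinding: 1 + 1 + 1 + 1 + 1 + 1 + 1 + 0 = 7

7


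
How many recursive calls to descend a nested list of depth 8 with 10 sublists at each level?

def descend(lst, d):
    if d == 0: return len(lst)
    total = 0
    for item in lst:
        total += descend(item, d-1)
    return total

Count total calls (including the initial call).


At depth 0 (root): 1 call
At depth 1: each of 1 parents calls descend on 10 children = 10 calls
At depth 2: each of 10 parents calls descend on 10 children = 100 calls
At depth 3: each of 100 parents calls descend on 10 children = 1000 calls
At depth 4: each of 1000 parents calls descend on 10 children = 10000 calls
At depth 5: each of 10000 parents calls descend on 10 children = 100000 calls
At depth 6: each of 100000 parents calls descend on 10 children = 1000000 calls
At depth 7: each of 1000000 parents calls descend on 10 children = 10000000 calls
At depth 8: each of 10000000 parents calls descend on 10 children = 100000000 calls
Total: 1 + 10 + 100 + 1000 + 10000 + 100000 + 1000000 + 10000000 + 100000000 = 111111111

111111111


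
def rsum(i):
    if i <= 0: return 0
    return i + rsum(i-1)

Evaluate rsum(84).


rsum(84)
= 84 + 83 + 82 + 81 + 80 + 79 + 78 + 77 + 76 + 75 + 74 + 73 + 72 + 71 + 70 + 69 + 68 + 67 + 66 + 65 + 64 + 63 + 62 + 61 + 60 + 59 + 58 + 57 + 56 + 55 + 54 + 53 + 52 + 51 + 50 + 49 + 48 + 47 + 46 + 45 + 44 + 43 + 42 + 41 + 40 + 39 + 38 + 37 + 36 + 35 + 34 + 33 + 32 + 31 + 30 + 29 + 28 + 27 + 26 + 25 + 24 + 23 + 22 + 21 + 20 + 19 + 18 + 17 + 16 + 15 + 14 + 13 + 12 + 11 + 10 + 9 + 8 + 7 + 6 + 5 + 4 + 3 + 2 + 1 + rsum(0)
= 84 + 83 + 82 + 81 + 80 + 79 + 78 + 77 + 76 + 75 + 74 + 73 + 72 + 71 + 70 + 69 + 68 + 67 + 66 + 65 + 64 + 63 + 62 + 61 + 60 + 59 + 58 + 57 + 56 + 55 + 54 + 53 + 52 + 51 + 50 + 49 + 48 + 47 + 46 + 45 + 44 + 43 + 42 + 41 + 40 + 39 + 38 + 37 + 36 + 35 + 34 + 33 + 32 + 31 + 30 + 29 + 28 + 27 + 26 + 25 + 24 + 23 + 22 + 21 + 20 + 19 + 18 + 17 + 16 + 15 + 14 + 13 + 12 + 11 + 10 + 9 + 8 + 7 + 6 + 5 + 4 + 3 + 2 + 1 + 0
= 3570

3570


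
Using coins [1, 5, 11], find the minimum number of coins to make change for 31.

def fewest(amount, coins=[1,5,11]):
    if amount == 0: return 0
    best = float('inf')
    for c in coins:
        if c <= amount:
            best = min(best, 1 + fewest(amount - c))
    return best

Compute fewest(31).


Building up with DP:
fewest(0) = 0
fewest(1) = min(1+fewest(0)=1+0=1) = 1
fewest(2) = min(1+fewest(1)=1+1=2) = 2
fewest(3) = min(1+fewest(2)=1+2=3) = 3
fewest(4) = min(1+fewest(3)=1+3=4) = 4
fewest(5) = min(1+fewest(4)=1+4=5, 1+fewest(0)=1+0=1) = 1
fewest(6) = min(1+fewest(5)=1+1=2, 1+fewest(1)=1+1=2) = 2
fewest(7) = min(1+fewest(6)=1+2=3, 1+fewest(2)=1+2=3) = 3
fewest(8) = min(1+fewest(7)=1+3=4, 1+fewest(3)=1+3=4) = 4
fewest(9) = min(1+fewest(8)=1+4=5, 1+fewest(4)=1+4=5) = 5
fewest(10) = min(1+fewest(9)=1+5=6, 1+fewest(5)=1+1=2) = 2
fewest(11) = min(1+fewest(10)=1+2=3, 1+fewest(6)=1+2=3, 1+fewest(0)=1+0=1) = 1
fewest(12) = min(1+fewest(11)=1+1=2, 1+fewest(7)=1+3=4, 1+fewest(1)=1+1=2) = 2
fewest(13) = min(1+fewest(12)=1+2=3, 1+fewest(8)=1+4=5, 1+fewest(2)=1+2=3) = 3
fewest(14) = min(1+fewest(13)=1+3=4, 1+fewest(9)=1+5=6, 1+fewest(3)=1+3=4) = 4
fewest(15) = min(1+fewest(14)=1+4=5, 1+fewest(10)=1+2=3, 1+fewest(4)=1+4=5) = 3
fewest(16) = min(1+fewest(15)=1+3=4, 1+fewest(11)=1+1=2, 1+fewest(5)=1+1=2) = 2
fewest(17) = min(1+fewest(16)=1+2=3, 1+fewest(12)=1+2=3, 1+fewest(6)=1+2=3) = 3
fewest(18) = min(1+fewest(17)=1+3=4, 1+fewest(13)=1+3=4, 1+fewest(7)=1+3=4) = 4
fewest(19) = min(1+fewest(18)=1+4=5, 1+fewest(14)=1+4=5, 1+fewest(8)=1+4=5) = 5
fewest(20) = min(1+fewest(19)=1+5=6, 1+fewest(15)=1+3=4, 1+fewest(9)=1+5=6) = 4
fewest(21) = min(1+fewest(20)=1+4=5, 1+fewest(16)=1+2=3, 1+fewest(10)=1+2=3) = 3
fewest(22) = min(1+fewest(21)=1+3=4, 1+fewest(17)=1+3=4, 1+fewest(11)=1+1=2) = 2
fewest(23) = min(1+fewest(22)=1+2=3, 1+fewest(18)=1+4=5, 1+fewest(12)=1+2=3) = 3
fewest(24) = min(1+fewest(23)=1+3=4, 1+fewest(19)=1+5=6, 1+fewest(13)=1+3=4) = 4
fewest(25) = min(1+fewest(24)=1+4=5, 1+fewest(20)=1+4=5, 1+fewest(14)=1+4=5) = 5
fewest(26) = min(1+fewest(25)=1+5=6, 1+fewest(21)=1+3=4, 1+fewest(15)=1+3=4) = 4
fewest(27) = min(1+fewest(26)=1+4=5, 1+fewest(22)=1+2=3, 1+fewest(16)=1+2=3) = 3
fewest(28) = min(1+fewest(27)=1+3=4, 1+fewest(23)=1+3=4, 1+fewest(17)=1+3=4) = 4
fewest(29) = min(1+fewest(28)=1+4=5, 1+fewest(24)=1+4=5, 1+fewest(18)=1+4=5) = 5
fewest(30) = min(1+fewest(29)=1+5=6, 1+fewest(25)=1+5=6, 1+fewest(19)=1+5=6) = 6
fewest(31) = min(1+fewest(30)=1+6=7, 1+fewest(26)=1+4=5, 1+fewest(20)=1+4=5) = 5

5


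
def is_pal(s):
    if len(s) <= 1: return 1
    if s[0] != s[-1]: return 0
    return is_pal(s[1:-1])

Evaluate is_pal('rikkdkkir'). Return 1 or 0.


is_pal('rikkdkkir'): s[0]='r' == s[-1]='r' -> check is_pal('ikkdkki')
is_pal('ikkdkki'): s[0]='i' == s[-1]='i' -> check is_pal('kkdkk')
is_pal('kkdkk'): s[0]='k' == s[-1]='k' -> check is_pal('kdk')
is_pal('kdk'): s[0]='k' == s[-1]='k' -> check is_pal('d')
is_pal('d'): len <= 1 -> return 1  (base case)
Result: 1 (palindrome)

1


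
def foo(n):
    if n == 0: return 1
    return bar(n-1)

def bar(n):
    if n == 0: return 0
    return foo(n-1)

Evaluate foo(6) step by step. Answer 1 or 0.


foo(6) = bar(5)
bar(5) = foo(4)
foo(4) = bar(3)
bar(3) = foo(2)
foo(2) = bar(1)
bar(1) = foo(0)
foo(0) = 1  (base case)
Result: 1

1


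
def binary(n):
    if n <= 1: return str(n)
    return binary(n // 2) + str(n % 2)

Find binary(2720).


binary(2720) = binary(1360) + '0'
binary(1360) = binary(680) + '0'
binary(680) = binary(340) + '0'
binary(340) = binary(170) + '0'
binary(170) = binary(85) + '0'
binary(85) = binary(42) + '1'
binary(42) = binary(21) + '0'
binary(21) = binary(10) + '1'
binary(10) = binary(5) + '0'
binary(5) = binary(2) + '1'
binary(2) = binary(1) + '0'
binary(1) = '1'  (base case)
Concatenating: '1' + '0' + '1' + '0' + '1' + '0' + '1' + '0' + '0' + '0' + '0' + '0' = '101010100000'

101010100000


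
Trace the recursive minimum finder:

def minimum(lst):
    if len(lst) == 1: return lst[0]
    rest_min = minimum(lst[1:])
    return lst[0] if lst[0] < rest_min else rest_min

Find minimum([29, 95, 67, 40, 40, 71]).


minimum([29, 95, 67, 40, 40, 71]): compare 29 with minimum([95, 67, 40, 40, 71])
minimum([95, 67, 40, 40, 71]): compare 95 with minimum([67, 40, 40, 71])
minimum([67, 40, 40, 71]): compare 67 with minimum([40, 40, 71])
minimum([40, 40, 71]): compare 40 with minimum([40, 71])
minimum([40, 71]): compare 40 with minimum([71])
minimum([71]) = 71  (base case)
Compare 40 with 71 -> 40
Compare 40 with 40 -> 40
Compare 67 with 40 -> 40
Compare 95 with 40 -> 40
Compare 29 with 40 -> 29

29


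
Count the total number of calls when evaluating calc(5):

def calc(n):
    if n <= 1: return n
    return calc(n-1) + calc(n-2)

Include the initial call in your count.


Let C(n) = total calls for calc(n)
C(0) = 1, C(1) = 1
C(2) = 1 + C(1) + C(0) = 1 + 1 + 1 = 3
C(3) = 1 + C(2) + C(1) = 1 + 3 + 1 = 5
C(4) = 1 + C(3) + C(2) = 1 + 5 + 3 = 9
C(5) = 1 + C(4) + C(3) = 1 + 9 + 5 = 15

15


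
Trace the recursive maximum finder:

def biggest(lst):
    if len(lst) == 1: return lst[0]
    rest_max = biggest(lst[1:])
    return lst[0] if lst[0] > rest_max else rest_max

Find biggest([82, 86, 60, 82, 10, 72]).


biggest([82, 86, 60, 82, 10, 72]): compare 82 with biggest([86, 60, 82, 10, 72])
biggest([86, 60, 82, 10, 72]): compare 86 with biggest([60, 82, 10, 72])
biggest([60, 82, 10, 72]): compare 60 with biggest([82, 10, 72])
biggest([82, 10, 72]): compare 82 with biggest([10, 72])
biggest([10, 72]): compare 10 with biggest([72])
biggest([72]) = 72  (base case)
Compare 10 with 72 -> 72
Compare 82 with 72 -> 82
Compare 60 with 82 -> 82
Compare 86 with 82 -> 86
Compare 82 with 86 -> 86

86


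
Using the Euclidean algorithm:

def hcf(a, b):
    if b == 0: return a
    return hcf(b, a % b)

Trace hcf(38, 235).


hcf(38, 235) = hcf(235, 38)
hcf(235, 38) = hcf(38, 7)
hcf(38, 7) = hcf(7, 3)
hcf(7, 3) = hcf(3, 1)
hcf(3, 1) = hcf(1, 0)
hcf(1, 0) = 1  (base case)

1


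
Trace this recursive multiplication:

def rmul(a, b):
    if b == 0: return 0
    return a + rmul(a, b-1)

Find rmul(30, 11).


rmul(30, 11) = 30 + rmul(30, 10)
rmul(30, 10) = 30 + rmul(30, 9)
rmul(30, 9) = 30 + rmul(30, 8)
rmul(30, 8) = 30 + rmul(30, 7)
rmul(30, 7) = 30 + rmul(30, 6)
rmul(30, 6) = 30 + rmul(30, 5)
rmul(30, 5) = 30 + rmul(30, 4)
rmul(30, 4) = 30 + rmul(30, 3)
rmul(30, 3) = 30 + rmul(30, 2)
rmul(30, 2) = 30 + rmul(30, 1)
rmul(30, 1) = 30 + rmul(30, 0)
rmul(30, 0) = 0  (base case)
Total: 30 + 30 + 30 + 30 + 30 + 30 + 30 + 30 + 30 + 30 + 30 + 0 = 330

330


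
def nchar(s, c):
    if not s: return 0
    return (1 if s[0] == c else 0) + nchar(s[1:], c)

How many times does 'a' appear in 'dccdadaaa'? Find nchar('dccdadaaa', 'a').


s[0]='d' != 'a' -> 0
s[0]='c' != 'a' -> 0
s[0]='c' != 'a' -> 0
s[0]='d' != 'a' -> 0
s[0]='a' == 'a' -> 1
s[0]='d' != 'a' -> 0
s[0]='a' == 'a' -> 1
s[0]='a' == 'a' -> 1
s[0]='a' == 'a' -> 1
Sum: 0 + 0 + 0 + 0 + 1 + 0 + 1 + 1 + 1 = 4

4


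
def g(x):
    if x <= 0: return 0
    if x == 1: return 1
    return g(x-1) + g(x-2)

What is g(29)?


Computing g(29) bottom-up:
g(0) = 0
g(1) = 1
g(2) = g(1) + g(0) = 1 + 0 = 1
g(3) = g(2) + g(1) = 1 + 1 = 2
g(4) = g(3) + g(2) = 2 + 1 = 3
g(5) = g(4) + g(3) = 3 + 2 = 5
g(6) = g(5) + g(4) = 5 + 3 = 8
g(7) = g(6) + g(5) = 8 + 5 = 13
g(8) = g(7) + g(6) = 13 + 8 = 21
g(9) = g(8) + g(7) = 21 + 13 = 34
g(10) = g(9) + g(8) = 34 + 21 = 55
g(11) = g(10) + g(9) = 55 + 34 = 89
g(12) = g(11) + g(10) = 89 + 55 = 144
g(13) = g(12) + g(11) = 144 + 89 = 233
g(14) = g(13) + g(12) = 233 + 144 = 377
g(15) = g(14) + g(13) = 377 + 233 = 610
g(16) = g(15) + g(14) = 610 + 377 = 987
g(17) = g(16) + g(15) = 987 + 610 = 1597
g(18) = g(17) + g(16) = 1597 + 987 = 2584
g(19) = g(18) + g(17) = 2584 + 1597 = 4181
g(20) = g(19) + g(18) = 4181 + 2584 = 6765
g(21) = g(20) + g(19) = 6765 + 4181 = 10946
g(22) = g(21) + g(20) = 10946 + 6765 = 17711
g(23) = g(22) + g(21) = 17711 + 10946 = 28657
g(24) = g(23) + g(22) = 28657 + 17711 = 46368
g(25) = g(24) + g(23) = 46368 + 28657 = 75025
g(26) = g(25) + g(24) = 75025 + 46368 = 121393
g(27) = g(26) + g(25) = 121393 + 75025 = 196418
g(28) = g(27) + g(26) = 196418 + 121393 = 317811
g(29) = g(28) + g(27) = 317811 + 196418 = 514229

514229


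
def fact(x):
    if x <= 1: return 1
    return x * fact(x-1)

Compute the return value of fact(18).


fact(18)
= 18 * fact(17)
= 18 * 17 * fact(16)
= 18 * 17 * 16 * fact(15)
= 18 * 17 * 16 * 15 * fact(14)
= 18 * 17 * 16 * 15 * 14 * fact(13)
= 18 * 17 * 16 * 15 * 14 * 13 * fact(12)
= 18 * 17 * 16 * 15 * 14 * 13 * 12 * fact(11)
= 18 * 17 * 16 * 15 * 14 * 13 * 12 * 11 * fact(10)
= 18 * 17 * 16 * 15 * 14 * 13 * 12 * 11 * 10 * fact(9)
= 18 * 17 * 16 * 15 * 14 * 13 * 12 * 11 * 10 * 9 * fact(8)
= 18 * 17 * 16 * 15 * 14 * 13 * 12 * 11 * 10 * 9 * 8 * fact(7)
= 18 * 17 * 16 * 15 * 14 * 13 * 12 * 11 * 10 * 9 * 8 * 7 * fact(6)
= 18 * 17 * 16 * 15 * 14 * 13 * 12 * 11 * 10 * 9 * 8 * 7 * 6 * fact(5)
= 18 * 17 * 16 * 15 * 14 * 13 * 12 * 11 * 10 * 9 * 8 * 7 * 6 * 5 * fact(4)
= 18 * 17 * 16 * 15 * 14 * 13 * 12 * 11 * 10 * 9 * 8 * 7 * 6 * 5 * 4 * fact(3)
= 18 * 17 * 16 * 15 * 14 * 13 * 12 * 11 * 10 * 9 * 8 * 7 * 6 * 5 * 4 * 3 * fact(2)
= 18 * 17 * 16 * 15 * 14 * 13 * 12 * 11 * 10 * 9 * 8 * 7 * 6 * 5 * 4 * 3 * 2 * fact(1)
= 18 * 17 * 16 * 15 * 14 * 13 * 12 * 11 * 10 * 9 * 8 * 7 * 6 * 5 * 4 * 3 * 2 * 1
= 6402373705728000

6402373705728000


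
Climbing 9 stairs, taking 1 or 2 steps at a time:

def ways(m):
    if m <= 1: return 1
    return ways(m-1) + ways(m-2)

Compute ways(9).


Building up from base cases:
ways(0) = 1
ways(1) = 1
ways(2) = ways(1) + ways(0) = 1 + 1 = 2
ways(3) = ways(2) + ways(1) = 2 + 1 = 3
ways(4) = ways(3) + ways(2) = 3 + 2 = 5
ways(5) = ways(4) + ways(3) = 5 + 3 = 8
ways(6) = ways(5) + ways(4) = 8 + 5 = 13
ways(7) = ways(6) + ways(5) = 13 + 8 = 21
ways(8) = ways(7) + ways(6) = 21 + 13 = 34
ways(9) = ways(8) + ways(7) = 34 + 21 = 55

55


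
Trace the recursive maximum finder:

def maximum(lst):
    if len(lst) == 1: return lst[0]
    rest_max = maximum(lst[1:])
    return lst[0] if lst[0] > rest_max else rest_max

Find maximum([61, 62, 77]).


maximum([61, 62, 77]): compare 61 with maximum([62, 77])
maximum([62, 77]): compare 62 with maximum([77])
maximum([77]) = 77  (base case)
Compare 62 with 77 -> 77
Compare 61 with 77 -> 77

77


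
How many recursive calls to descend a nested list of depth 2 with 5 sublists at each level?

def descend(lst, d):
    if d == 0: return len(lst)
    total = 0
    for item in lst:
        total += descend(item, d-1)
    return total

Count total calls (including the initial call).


At depth 0 (root): 1 call
At depth 1: each of 1 parents calls descend on 5 children = 5 calls
At depth 2: each of 5 parents calls descend on 5 children = 25 calls
Total: 1 + 5 + 25 = 31

31


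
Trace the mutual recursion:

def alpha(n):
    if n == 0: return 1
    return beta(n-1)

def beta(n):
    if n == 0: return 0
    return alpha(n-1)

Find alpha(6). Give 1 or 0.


alpha(6) = beta(5)
beta(5) = alpha(4)
alpha(4) = beta(3)
beta(3) = alpha(2)
alpha(2) = beta(1)
beta(1) = alpha(0)
alpha(0) = 1  (base case)
Result: 1

1


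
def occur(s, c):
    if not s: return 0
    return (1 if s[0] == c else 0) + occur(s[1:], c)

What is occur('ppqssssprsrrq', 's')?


s[0]='p' != 's' -> 0
s[0]='p' != 's' -> 0
s[0]='q' != 's' -> 0
s[0]='s' == 's' -> 1
s[0]='s' == 's' -> 1
s[0]='s' == 's' -> 1
s[0]='s' == 's' -> 1
s[0]='p' != 's' -> 0
s[0]='r' != 's' -> 0
s[0]='s' == 's' -> 1
s[0]='r' != 's' -> 0
s[0]='r' != 's' -> 0
s[0]='q' != 's' -> 0
Sum: 0 + 0 + 0 + 1 + 1 + 1 + 1 + 0 + 0 + 1 + 0 + 0 + 0 = 5

5


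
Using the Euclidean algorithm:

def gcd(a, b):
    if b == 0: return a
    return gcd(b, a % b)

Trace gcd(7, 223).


gcd(7, 223) = gcd(223, 7)
gcd(223, 7) = gcd(7, 6)
gcd(7, 6) = gcd(6, 1)
gcd(6, 1) = gcd(1, 0)
gcd(1, 0) = 1  (base case)

1


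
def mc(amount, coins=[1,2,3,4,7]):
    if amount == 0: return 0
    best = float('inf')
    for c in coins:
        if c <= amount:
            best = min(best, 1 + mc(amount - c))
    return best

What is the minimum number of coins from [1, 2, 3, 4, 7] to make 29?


Building up with DP:
mc(0) = 0
mc(1) = min(1+mc(0)=1+0=1) = 1
mc(2) = min(1+mc(1)=1+1=2, 1+mc(0)=1+0=1) = 1
mc(3) = min(1+mc(2)=1+1=2, 1+mc(1)=1+1=2, 1+mc(0)=1+0=1) = 1
mc(4) = min(1+mc(3)=1+1=2, 1+mc(2)=1+1=2, 1+mc(1)=1+1=2, 1+mc(0)=1+0=1) = 1
mc(5) = min(1+mc(4)=1+1=2, 1+mc(3)=1+1=2, 1+mc(2)=1+1=2, 1+mc(1)=1+1=2) = 2
mc(6) = min(1+mc(5)=1+2=3, 1+mc(4)=1+1=2, 1+mc(3)=1+1=2, 1+mc(2)=1+1=2) = 2
mc(7) = min(1+mc(6)=1+2=3, 1+mc(5)=1+2=3, 1+mc(4)=1+1=2, 1+mc(3)=1+1=2, 1+mc(0)=1+0=1) = 1
mc(8) = min(1+mc(7)=1+1=2, 1+mc(6)=1+2=3, 1+mc(5)=1+2=3, 1+mc(4)=1+1=2, 1+mc(1)=1+1=2) = 2
mc(9) = min(1+mc(8)=1+2=3, 1+mc(7)=1+1=2, 1+mc(6)=1+2=3, 1+mc(5)=1+2=3, 1+mc(2)=1+1=2) = 2
mc(10) = min(1+mc(9)=1+2=3, 1+mc(8)=1+2=3, 1+mc(7)=1+1=2, 1+mc(6)=1+2=3, 1+mc(3)=1+1=2) = 2
mc(11) = min(1+mc(10)=1+2=3, 1+mc(9)=1+2=3, 1+mc(8)=1+2=3, 1+mc(7)=1+1=2, 1+mc(4)=1+1=2) = 2
mc(12) = min(1+mc(11)=1+2=3, 1+mc(10)=1+2=3, 1+mc(9)=1+2=3, 1+mc(8)=1+2=3, 1+mc(5)=1+2=3) = 3
mc(13) = min(1+mc(12)=1+3=4, 1+mc(11)=1+2=3, 1+mc(10)=1+2=3, 1+mc(9)=1+2=3, 1+mc(6)=1+2=3) = 3
mc(14) = min(1+mc(13)=1+3=4, 1+mc(12)=1+3=4, 1+mc(11)=1+2=3, 1+mc(10)=1+2=3, 1+mc(7)=1+1=2) = 2
mc(15) = min(1+mc(14)=1+2=3, 1+mc(13)=1+3=4, 1+mc(12)=1+3=4, 1+mc(11)=1+2=3, 1+mc(8)=1+2=3) = 3
mc(16) = min(1+mc(15)=1+3=4, 1+mc(14)=1+2=3, 1+mc(13)=1+3=4, 1+mc(12)=1+3=4, 1+mc(9)=1+2=3) = 3
mc(17) = min(1+mc(16)=1+3=4, 1+mc(15)=1+3=4, 1+mc(14)=1+2=3, 1+mc(13)=1+3=4, 1+mc(10)=1+2=3) = 3
mc(18) = min(1+mc(17)=1+3=4, 1+mc(16)=1+3=4, 1+mc(15)=1+3=4, 1+mc(14)=1+2=3, 1+mc(11)=1+2=3) = 3
mc(19) = min(1+mc(18)=1+3=4, 1+mc(17)=1+3=4, 1+mc(16)=1+3=4, 1+mc(15)=1+3=4, 1+mc(12)=1+3=4) = 4
mc(20) = min(1+mc(19)=1+4=5, 1+mc(18)=1+3=4, 1+mc(17)=1+3=4, 1+mc(16)=1+3=4, 1+mc(13)=1+3=4) = 4
mc(21) = min(1+mc(20)=1+4=5, 1+mc(19)=1+4=5, 1+mc(18)=1+3=4, 1+mc(17)=1+3=4, 1+mc(14)=1+2=3) = 3
mc(22) = min(1+mc(21)=1+3=4, 1+mc(20)=1+4=5, 1+mc(19)=1+4=5, 1+mc(18)=1+3=4, 1+mc(15)=1+3=4) = 4
mc(23) = min(1+mc(22)=1+4=5, 1+mc(21)=1+3=4, 1+mc(20)=1+4=5, 1+mc(19)=1+4=5, 1+mc(16)=1+3=4) = 4
mc(24) = min(1+mc(23)=1+4=5, 1+mc(22)=1+4=5, 1+mc(21)=1+3=4, 1+mc(20)=1+4=5, 1+mc(17)=1+3=4) = 4
mc(25) = min(1+mc(24)=1+4=5, 1+mc(23)=1+4=5, 1+mc(22)=1+4=5, 1+mc(21)=1+3=4, 1+mc(18)=1+3=4) = 4
mc(26) = min(1+mc(25)=1+4=5, 1+mc(24)=1+4=5, 1+mc(23)=1+4=5, 1+mc(22)=1+4=5, 1+mc(19)=1+4=5) = 5
mc(27) = min(1+mc(26)=1+5=6, 1+mc(25)=1+4=5, 1+mc(24)=1+4=5, 1+mc(23)=1+4=5, 1+mc(20)=1+4=5) = 5
mc(28) = min(1+mc(27)=1+5=6, 1+mc(26)=1+5=6, 1+mc(25)=1+4=5, 1+mc(24)=1+4=5, 1+mc(21)=1+3=4) = 4
mc(29) = min(1+mc(28)=1+4=5, 1+mc(27)=1+5=6, 1+mc(26)=1+5=6, 1+mc(25)=1+4=5, 1+mc(22)=1+4=5) = 5

5


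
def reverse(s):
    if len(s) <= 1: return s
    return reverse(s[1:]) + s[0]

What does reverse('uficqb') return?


reverse('uficqb') = reverse('ficqb') + 'u'
reverse('ficqb') = reverse('icqb') + 'f'
reverse('icqb') = reverse('cqb') + 'i'
reverse('cqb') = reverse('qb') + 'c'
reverse('qb') = reverse('b') + 'q'
reverse('b') = 'b'  (base case)
Concatenating: 'b' + 'q' + 'c' + 'i' + 'f' + 'u' = 'bqcifu'

bqcifu


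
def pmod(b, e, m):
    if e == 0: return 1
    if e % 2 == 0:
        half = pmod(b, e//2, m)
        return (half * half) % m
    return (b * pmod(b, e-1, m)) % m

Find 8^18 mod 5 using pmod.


pmod(8, 18, 5): e is even, compute pmod(8, 9, 5)
  pmod(8, 9, 5): e is odd, compute pmod(8, 8, 5)
    pmod(8, 8, 5): e is even, compute pmod(8, 4, 5)
      pmod(8, 4, 5): e is even, compute pmod(8, 2, 5)
        pmod(8, 2, 5): e is even, compute pmod(8, 1, 5)
          pmod(8, 1, 5): e is odd, compute pmod(8, 0, 5)
          pmod(8, 0, 5) = 1
          (8 * 1) % 5 = 3
        half=3, (3*3) % 5 = 4
      half=4, (4*4) % 5 = 1
    half=1, (1*1) % 5 = 1
  (8 * 1) % 5 = 3
half=3, (3*3) % 5 = 4

4


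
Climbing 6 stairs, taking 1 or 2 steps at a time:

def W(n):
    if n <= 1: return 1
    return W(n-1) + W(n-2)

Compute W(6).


Building up from base cases:
W(0) = 1
W(1) = 1
W(2) = W(1) + W(0) = 1 + 1 = 2
W(3) = W(2) + W(1) = 2 + 1 = 3
W(4) = W(3) + W(2) = 3 + 2 = 5
W(5) = W(4) + W(3) = 5 + 3 = 8
W(6) = W(5) + W(4) = 8 + 5 = 13

13


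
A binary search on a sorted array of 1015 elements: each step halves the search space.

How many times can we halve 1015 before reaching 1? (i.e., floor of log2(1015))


1015 / 2 = 507
507 / 2 = 253
253 / 2 = 126
126 / 2 = 63
63 / 2 = 31
31 / 2 = 15
15 / 2 = 7
7 / 2 = 3
3 / 2 = 1
Reached 1 after 9 halvings

9


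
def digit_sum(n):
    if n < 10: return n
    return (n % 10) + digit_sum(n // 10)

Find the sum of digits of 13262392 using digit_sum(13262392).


digit_sum(13262392) = 2 + digit_sum(1326239)
digit_sum(1326239) = 9 + digit_sum(132623)
digit_sum(132623) = 3 + digit_sum(13262)
digit_sum(13262) = 2 + digit_sum(1326)
digit_sum(1326) = 6 + digit_sum(132)
digit_sum(132) = 2 + digit_sum(13)
digit_sum(13) = 3 + digit_sum(1)
digit_sum(1) = 1  (base case)
Total: 2 + 9 + 3 + 2 + 6 + 2 + 3 + 1 = 28

28


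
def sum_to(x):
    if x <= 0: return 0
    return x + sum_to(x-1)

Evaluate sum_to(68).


sum_to(68)
= 68 + 67 + 66 + 65 + 64 + 63 + 62 + 61 + 60 + 59 + 58 + 57 + 56 + 55 + 54 + 53 + 52 + 51 + 50 + 49 + 48 + 47 + 46 + 45 + 44 + 43 + 42 + 41 + 40 + 39 + 38 + 37 + 36 + 35 + 34 + 33 + 32 + 31 + 30 + 29 + 28 + 27 + 26 + 25 + 24 + 23 + 22 + 21 + 20 + 19 + 18 + 17 + 16 + 15 + 14 + 13 + 12 + 11 + 10 + 9 + 8 + 7 + 6 + 5 + 4 + 3 + 2 + 1 + sum_to(0)
= 68 + 67 + 66 + 65 + 64 + 63 + 62 + 61 + 60 + 59 + 58 + 57 + 56 + 55 + 54 + 53 + 52 + 51 + 50 + 49 + 48 + 47 + 46 + 45 + 44 + 43 + 42 + 41 + 40 + 39 + 38 + 37 + 36 + 35 + 34 + 33 + 32 + 31 + 30 + 29 + 28 + 27 + 26 + 25 + 24 + 23 + 22 + 21 + 20 + 19 + 18 + 17 + 16 + 15 + 14 + 13 + 12 + 11 + 10 + 9 + 8 + 7 + 6 + 5 + 4 + 3 + 2 + 1 + 0
= 2346

2346


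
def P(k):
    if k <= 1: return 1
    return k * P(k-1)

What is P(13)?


P(13)
= 13 * P(12)
= 13 * 12 * P(11)
= 13 * 12 * 11 * P(10)
= 13 * 12 * 11 * 10 * P(9)
= 13 * 12 * 11 * 10 * 9 * P(8)
= 13 * 12 * 11 * 10 * 9 * 8 * P(7)
= 13 * 12 * 11 * 10 * 9 * 8 * 7 * P(6)
= 13 * 12 * 11 * 10 * 9 * 8 * 7 * 6 * P(5)
= 13 * 12 * 11 * 10 * 9 * 8 * 7 * 6 * 5 * P(4)
= 13 * 12 * 11 * 10 * 9 * 8 * 7 * 6 * 5 * 4 * P(3)
= 13 * 12 * 11 * 10 * 9 * 8 * 7 * 6 * 5 * 4 * 3 * P(2)
= 13 * 12 * 11 * 10 * 9 * 8 * 7 * 6 * 5 * 4 * 3 * 2 * P(1)
= 13 * 12 * 11 * 10 * 9 * 8 * 7 * 6 * 5 * 4 * 3 * 2 * 1
= 6227020800

6227020800


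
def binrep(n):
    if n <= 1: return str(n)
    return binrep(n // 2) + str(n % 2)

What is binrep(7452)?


binrep(7452) = binrep(3726) + '0'
binrep(3726) = binrep(1863) + '0'
binrep(1863) = binrep(931) + '1'
binrep(931) = binrep(465) + '1'
binrep(465) = binrep(232) + '1'
binrep(232) = binrep(116) + '0'
binrep(116) = binrep(58) + '0'
binrep(58) = binrep(29) + '0'
binrep(29) = binrep(14) + '1'
binrep(14) = binrep(7) + '0'
binrep(7) = binrep(3) + '1'
binrep(3) = binrep(1) + '1'
binrep(1) = '1'  (base case)
Concatenating: '1' + '1' + '1' + '0' + '1' + '0' + '0' + '0' + '1' + '1' + '1' + '0' + '0' = '1110100011100'

1110100011100


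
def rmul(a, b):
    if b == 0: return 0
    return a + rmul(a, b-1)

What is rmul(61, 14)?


rmul(61, 14) = 61 + rmul(61, 13)
rmul(61, 13) = 61 + rmul(61, 12)
rmul(61, 12) = 61 + rmul(61, 11)
rmul(61, 11) = 61 + rmul(61, 10)
rmul(61, 10) = 61 + rmul(61, 9)
rmul(61, 9) = 61 + rmul(61, 8)
rmul(61, 8) = 61 + rmul(61, 7)
rmul(61, 7) = 61 + rmul(61, 6)
rmul(61, 6) = 61 + rmul(61, 5)
rmul(61, 5) = 61 + rmul(61, 4)
rmul(61, 4) = 61 + rmul(61, 3)
rmul(61, 3) = 61 + rmul(61, 2)
rmul(61, 2) = 61 + rmul(61, 1)
rmul(61, 1) = 61 + rmul(61, 0)
rmul(61, 0) = 0  (base case)
Total: 61 + 61 + 61 + 61 + 61 + 61 + 61 + 61 + 61 + 61 + 61 + 61 + 61 + 61 + 0 = 854

854


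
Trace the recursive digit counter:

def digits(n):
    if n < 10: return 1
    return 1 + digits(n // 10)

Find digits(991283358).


digits(991283358) = 1 + digits(99128335)
digits(99128335) = 1 + digits(9912833)
digits(9912833) = 1 + digits(991283)
digits(991283) = 1 + digits(99128)
digits(99128) = 1 + digits(9912)
digits(9912) = 1 + digits(991)
digits(991) = 1 + digits(99)
digits(99) = 1 + digits(9)
digits(9) = 1  (base case: 9 < 10)
Unwinding: 1 + 1 + 1 + 1 + 1 + 1 + 1 + 1 + 1 = 9

9


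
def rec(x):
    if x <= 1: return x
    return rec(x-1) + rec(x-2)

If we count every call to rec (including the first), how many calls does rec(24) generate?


Let C(n) = total calls for rec(n)
C(0) = 1, C(1) = 1
C(2) = 1 + C(1) + C(0) = 1 + 1 + 1 = 3
C(3) = 1 + C(2) + C(1) = 1 + 3 + 1 = 5
C(4) = 1 + C(3) + C(2) = 1 + 5 + 3 = 9
C(5) = 1 + C(4) + C(3) = 1 + 9 + 5 = 15
C(6) = 1 + C(5) + C(4) = 1 + 15 + 9 = 25
C(7) = 1 + C(6) + C(5) = 1 + 25 + 15 = 41
C(8) = 1 + C(7) + C(6) = 1 + 41 + 25 = 67
C(9) = 1 + C(8) + C(7) = 1 + 67 + 41 = 109
C(10) = 1 + C(9) + C(8) = 1 + 109 + 67 = 177
C(11) = 1 + C(10) + C(9) = 1 + 177 + 109 = 287
C(12) = 1 + C(11) + C(10) = 1 + 287 + 177 = 465
C(13) = 1 + C(12) + C(11) = 1 + 465 + 287 = 753
C(14) = 1 + C(13) + C(12) = 1 + 753 + 465 = 1219
C(15) = 1 + C(14) + C(13) = 1 + 1219 + 753 = 1973
C(16) = 1 + C(15) + C(14) = 1 + 1973 + 1219 = 3193
C(17) = 1 + C(16) + C(15) = 1 + 3193 + 1973 = 5167
C(18) = 1 + C(17) + C(16) = 1 + 5167 + 3193 = 8361
C(19) = 1 + C(18) + C(17) = 1 + 8361 + 5167 = 13529
C(20) = 1 + C(19) + C(18) = 1 + 13529 + 8361 = 21891
C(21) = 1 + C(20) + C(19) = 1 + 21891 + 13529 = 35421
C(22) = 1 + C(21) + C(20) = 1 + 35421 + 21891 = 57313
C(23) = 1 + C(22) + C(21) = 1 + 57313 + 35421 = 92735
C(24) = 1 + C(23) + C(22) = 1 + 92735 + 57313 = 150049

150049


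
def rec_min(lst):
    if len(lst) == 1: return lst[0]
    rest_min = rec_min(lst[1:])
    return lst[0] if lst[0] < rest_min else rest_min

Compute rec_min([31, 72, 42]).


rec_min([31, 72, 42]): compare 31 with rec_min([72, 42])
rec_min([72, 42]): compare 72 with rec_min([42])
rec_min([42]) = 42  (base case)
Compare 72 with 42 -> 42
Compare 31 with 42 -> 31

31


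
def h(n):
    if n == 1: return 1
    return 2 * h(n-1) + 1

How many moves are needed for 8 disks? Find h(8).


h(8) = 2 * h(7) + 1
h(7) = 2 * h(6) + 1
h(6) = 2 * h(5) + 1
h(5) = 2 * h(4) + 1
h(4) = 2 * h(3) + 1
h(3) = 2 * h(2) + 1
h(2) = 2 * h(1) + 1
h(1) = 1  (base case)
h(2) = 2 * 1 + 1 = 3
h(3) = 2 * 3 + 1 = 7
h(4) = 2 * 7 + 1 = 15
h(5) = 2 * 15 + 1 = 31
h(6) = 2 * 31 + 1 = 63
h(7) = 2 * 63 + 1 = 127
h(8) = 2 * 127 + 1 = 255

255


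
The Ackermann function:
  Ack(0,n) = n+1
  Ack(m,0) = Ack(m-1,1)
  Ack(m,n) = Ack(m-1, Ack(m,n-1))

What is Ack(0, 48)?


Ack(0, 48) = 49
Result: Ack(0, 48) = 49

49


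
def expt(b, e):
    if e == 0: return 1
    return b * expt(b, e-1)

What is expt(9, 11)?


expt(9, 11)
= 9 * expt(9, 10)
= 9 * 9 * expt(9, 9)
= 9 * 9 * 9 * expt(9, 8)
= 9 * 9 * 9 * 9 * expt(9, 7)
= 9 * 9 * 9 * 9 * 9 * expt(9, 6)
= 9 * 9 * 9 * 9 * 9 * 9 * expt(9, 5)
= 9 * 9 * 9 * 9 * 9 * 9 * 9 * expt(9, 4)
= 9 * 9 * 9 * 9 * 9 * 9 * 9 * 9 * expt(9, 3)
= 9 * 9 * 9 * 9 * 9 * 9 * 9 * 9 * 9 * expt(9, 2)
= 9 * 9 * 9 * 9 * 9 * 9 * 9 * 9 * 9 * 9 * expt(9, 1)
= 9 * 9 * 9 * 9 * 9 * 9 * 9 * 9 * 9 * 9 * 9 * expt(9, 0)
= 9 * 9 * 9 * 9 * 9 * 9 * 9 * 9 * 9 * 9 * 9 * 1
= 31381059609

31381059609


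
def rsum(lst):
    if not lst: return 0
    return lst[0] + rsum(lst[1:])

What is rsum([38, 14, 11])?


rsum([38, 14, 11]) = 38 + rsum([14, 11])
rsum([14, 11]) = 14 + rsum([11])
rsum([11]) = 11 + rsum([])
rsum([]) = 0  (base case)
Total: 38 + 14 + 11 + 0 = 63

63


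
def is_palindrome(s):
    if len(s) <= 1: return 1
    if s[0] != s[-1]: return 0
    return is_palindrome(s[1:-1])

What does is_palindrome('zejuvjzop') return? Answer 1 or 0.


is_palindrome('zejuvjzop'): s[0]='z' != s[-1]='p' -> return 0
Result: 0 (not a palindrome)

0


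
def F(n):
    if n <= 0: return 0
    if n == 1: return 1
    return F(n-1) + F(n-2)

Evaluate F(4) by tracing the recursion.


Computing F(4) bottom-up:
F(0) = 0
F(1) = 1
F(2) = F(1) + F(0) = 1 + 0 = 1
F(3) = F(2) + F(1) = 1 + 1 = 2
F(4) = F(3) + F(2) = 2 + 1 = 3

3


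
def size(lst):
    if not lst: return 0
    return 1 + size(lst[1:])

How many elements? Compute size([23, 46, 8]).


size([23, 46, 8]) = 1 + size([46, 8])
size([46, 8]) = 1 + size([8])
size([8]) = 1 + size([])
size([]) = 0  (base case)
Unwinding: 1 + 1 + 1 + 0 = 3

3


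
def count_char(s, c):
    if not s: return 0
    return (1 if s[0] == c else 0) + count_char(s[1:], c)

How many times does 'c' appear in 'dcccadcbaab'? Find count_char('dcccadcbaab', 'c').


s[0]='d' != 'c' -> 0
s[0]='c' == 'c' -> 1
s[0]='c' == 'c' -> 1
s[0]='c' == 'c' -> 1
s[0]='a' != 'c' -> 0
s[0]='d' != 'c' -> 0
s[0]='c' == 'c' -> 1
s[0]='b' != 'c' -> 0
s[0]='a' != 'c' -> 0
s[0]='a' != 'c' -> 0
s[0]='b' != 'c' -> 0
Sum: 0 + 1 + 1 + 1 + 0 + 0 + 1 + 0 + 0 + 0 + 0 = 4

4


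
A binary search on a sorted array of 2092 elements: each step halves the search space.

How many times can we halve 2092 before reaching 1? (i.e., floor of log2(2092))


2092 / 2 = 1046
1046 / 2 = 523
523 / 2 = 261
261 / 2 = 130
130 / 2 = 65
65 / 2 = 32
32 / 2 = 16
16 / 2 = 8
8 / 2 = 4
4 / 2 = 2
2 / 2 = 1
Reached 1 after 11 halvings

11


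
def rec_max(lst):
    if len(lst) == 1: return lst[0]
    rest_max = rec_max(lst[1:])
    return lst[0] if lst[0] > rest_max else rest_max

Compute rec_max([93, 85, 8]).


rec_max([93, 85, 8]): compare 93 with rec_max([85, 8])
rec_max([85, 8]): compare 85 with rec_max([8])
rec_max([8]) = 8  (base case)
Compare 85 with 8 -> 85
Compare 93 with 85 -> 93

93


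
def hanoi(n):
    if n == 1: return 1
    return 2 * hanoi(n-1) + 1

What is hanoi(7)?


hanoi(7) = 2 * hanoi(6) + 1
hanoi(6) = 2 * hanoi(5) + 1
hanoi(5) = 2 * hanoi(4) + 1
hanoi(4) = 2 * hanoi(3) + 1
hanoi(3) = 2 * hanoi(2) + 1
hanoi(2) = 2 * hanoi(1) + 1
hanoi(1) = 1  (base case)
hanoi(2) = 2 * 1 + 1 = 3
hanoi(3) = 2 * 3 + 1 = 7
hanoi(4) = 2 * 7 + 1 = 15
hanoi(5) = 2 * 15 + 1 = 31
hanoi(6) = 2 * 31 + 1 = 63
hanoi(7) = 2 * 63 + 1 = 127

127


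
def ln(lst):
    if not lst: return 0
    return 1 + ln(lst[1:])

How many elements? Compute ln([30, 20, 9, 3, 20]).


ln([30, 20, 9, 3, 20]) = 1 + ln([20, 9, 3, 20])
ln([20, 9, 3, 20]) = 1 + ln([9, 3, 20])
ln([9, 3, 20]) = 1 + ln([3, 20])
ln([3, 20]) = 1 + ln([20])
ln([20]) = 1 + ln([])
ln([]) = 0  (base case)
Unwinding: 1 + 1 + 1 + 1 + 1 + 0 = 5

5


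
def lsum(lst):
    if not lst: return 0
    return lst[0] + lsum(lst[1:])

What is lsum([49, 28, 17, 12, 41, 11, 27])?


lsum([49, 28, 17, 12, 41, 11, 27]) = 49 + lsum([28, 17, 12, 41, 11, 27])
lsum([28, 17, 12, 41, 11, 27]) = 28 + lsum([17, 12, 41, 11, 27])
lsum([17, 12, 41, 11, 27]) = 17 + lsum([12, 41, 11, 27])
lsum([12, 41, 11, 27]) = 12 + lsum([41, 11, 27])
lsum([41, 11, 27]) = 41 + lsum([11, 27])
lsum([11, 27]) = 11 + lsum([27])
lsum([27]) = 27 + lsum([])
lsum([]) = 0  (base case)
Total: 49 + 28 + 17 + 12 + 41 + 11 + 27 + 0 = 185

185


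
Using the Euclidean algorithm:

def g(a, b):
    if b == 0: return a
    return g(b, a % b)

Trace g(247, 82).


g(247, 82) = g(82, 1)
g(82, 1) = g(1, 0)
g(1, 0) = 1  (base case)

1


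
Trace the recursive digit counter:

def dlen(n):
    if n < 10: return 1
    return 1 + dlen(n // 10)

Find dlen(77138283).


dlen(77138283) = 1 + dlen(7713828)
dlen(7713828) = 1 + dlen(771382)
dlen(771382) = 1 + dlen(77138)
dlen(77138) = 1 + dlen(7713)
dlen(7713) = 1 + dlen(771)
dlen(771) = 1 + dlen(77)
dlen(77) = 1 + dlen(7)
dlen(7) = 1  (base case: 7 < 10)
Unwinding: 1 + 1 + 1 + 1 + 1 + 1 + 1 + 1 = 8

8


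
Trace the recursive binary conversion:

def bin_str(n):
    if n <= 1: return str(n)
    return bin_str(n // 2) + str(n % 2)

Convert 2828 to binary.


bin_str(2828) = bin_str(1414) + '0'
bin_str(1414) = bin_str(707) + '0'
bin_str(707) = bin_str(353) + '1'
bin_str(353) = bin_str(176) + '1'
bin_str(176) = bin_str(88) + '0'
bin_str(88) = bin_str(44) + '0'
bin_str(44) = bin_str(22) + '0'
bin_str(22) = bin_str(11) + '0'
bin_str(11) = bin_str(5) + '1'
bin_str(5) = bin_str(2) + '1'
bin_str(2) = bin_str(1) + '0'
bin_str(1) = '1'  (base case)
Concatenating: '1' + '0' + '1' + '1' + '0' + '0' + '0' + '0' + '1' + '1' + '0' + '0' = '101100001100'

101100001100


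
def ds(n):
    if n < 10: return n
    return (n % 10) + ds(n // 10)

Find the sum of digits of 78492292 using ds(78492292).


ds(78492292) = 2 + ds(7849229)
ds(7849229) = 9 + ds(784922)
ds(784922) = 2 + ds(78492)
ds(78492) = 2 + ds(7849)
ds(7849) = 9 + ds(784)
ds(784) = 4 + ds(78)
ds(78) = 8 + ds(7)
ds(7) = 7  (base case)
Total: 2 + 9 + 2 + 2 + 9 + 4 + 8 + 7 = 43

43


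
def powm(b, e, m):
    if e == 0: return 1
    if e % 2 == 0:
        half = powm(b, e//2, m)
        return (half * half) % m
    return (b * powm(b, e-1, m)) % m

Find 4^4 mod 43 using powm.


powm(4, 4, 43): e is even, compute powm(4, 2, 43)
  powm(4, 2, 43): e is even, compute powm(4, 1, 43)
    powm(4, 1, 43): e is odd, compute powm(4, 0, 43)
      powm(4, 0, 43) = 1
    (4 * 1) % 43 = 4
  half=4, (4*4) % 43 = 16
half=16, (16*16) % 43 = 41

41


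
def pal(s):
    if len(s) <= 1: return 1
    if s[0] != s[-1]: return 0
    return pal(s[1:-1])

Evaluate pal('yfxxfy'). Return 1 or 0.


pal('yfxxfy'): s[0]='y' == s[-1]='y' -> check pal('fxxf')
pal('fxxf'): s[0]='f' == s[-1]='f' -> check pal('xx')
pal('xx'): s[0]='x' == s[-1]='x' -> check pal('')
pal(''): len <= 1 -> return 1  (base case)
Result: 1 (palindrome)

1


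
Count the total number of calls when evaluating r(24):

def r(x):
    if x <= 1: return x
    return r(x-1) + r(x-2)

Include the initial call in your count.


Let C(n) = total calls for r(n)
C(0) = 1, C(1) = 1
C(2) = 1 + C(1) + C(0) = 1 + 1 + 1 = 3
C(3) = 1 + C(2) + C(1) = 1 + 3 + 1 = 5
C(4) = 1 + C(3) + C(2) = 1 + 5 + 3 = 9
C(5) = 1 + C(4) + C(3) = 1 + 9 + 5 = 15
C(6) = 1 + C(5) + C(4) = 1 + 15 + 9 = 25
C(7) = 1 + C(6) + C(5) = 1 + 25 + 15 = 41
C(8) = 1 + C(7) + C(6) = 1 + 41 + 25 = 67
C(9) = 1 + C(8) + C(7) = 1 + 67 + 41 = 109
C(10) = 1 + C(9) + C(8) = 1 + 109 + 67 = 177
C(11) = 1 + C(10) + C(9) = 1 + 177 + 109 = 287
C(12) = 1 + C(11) + C(10) = 1 + 287 + 177 = 465
C(13) = 1 + C(12) + C(11) = 1 + 465 + 287 = 753
C(14) = 1 + C(13) + C(12) = 1 + 753 + 465 = 1219
C(15) = 1 + C(14) + C(13) = 1 + 1219 + 753 = 1973
C(16) = 1 + C(15) + C(14) = 1 + 1973 + 1219 = 3193
C(17) = 1 + C(16) + C(15) = 1 + 3193 + 1973 = 5167
C(18) = 1 + C(17) + C(16) = 1 + 5167 + 3193 = 8361
C(19) = 1 + C(18) + C(17) = 1 + 8361 + 5167 = 13529
C(20) = 1 + C(19) + C(18) = 1 + 13529 + 8361 = 21891
C(21) = 1 + C(20) + C(19) = 1 + 21891 + 13529 = 35421
C(22) = 1 + C(21) + C(20) = 1 + 35421 + 21891 = 57313
C(23) = 1 + C(22) + C(21) = 1 + 57313 + 35421 = 92735
C(24) = 1 + C(23) + C(22) = 1 + 92735 + 57313 = 150049

150049
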